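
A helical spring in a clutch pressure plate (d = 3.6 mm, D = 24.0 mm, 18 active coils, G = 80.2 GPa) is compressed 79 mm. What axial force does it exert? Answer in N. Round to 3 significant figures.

k = Gd⁴/(8D³N_a) = (80.2×10³)(3.6⁴)/(8·24.0³·18) = 6.7669 N/mm
F = k·δ = 6.7669 × 79 = 534.58 N

535 N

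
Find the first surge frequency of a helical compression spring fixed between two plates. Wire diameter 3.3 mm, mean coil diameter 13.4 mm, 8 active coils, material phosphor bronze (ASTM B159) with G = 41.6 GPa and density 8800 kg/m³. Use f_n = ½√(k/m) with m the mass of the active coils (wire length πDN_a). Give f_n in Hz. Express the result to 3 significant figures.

562 Hz

k = Gd⁴/(8D³N_a) = (41.6×10³)(3.3⁴)/(8·13.4³·8) = 32.037 N/mm = 32037 N/m
Wire length L = πDN_a = π·13.4·8 = 336.78 mm
m = ρ·(πd²/4)·L = 8800 × 8.553×10⁻⁶ m² × 0.33678 m = 0.025348 kg
f_n = ½√(k/m) = 0.5·√(32037/0.025348) = 0.5·√(1.2639e+06) = 562.11 Hz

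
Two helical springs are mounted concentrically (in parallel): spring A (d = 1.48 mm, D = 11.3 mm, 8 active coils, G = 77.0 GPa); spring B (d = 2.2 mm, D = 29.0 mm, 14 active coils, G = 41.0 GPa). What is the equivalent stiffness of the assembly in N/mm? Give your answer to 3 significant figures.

4.35 N/mm

k_A = Gd⁴/(8D³N_a) = (77.0×10³)(1.48⁴)/(8·11.3³·8) = 4.0006 N/mm
k_B = Gd⁴/(8D³N_a) = (41.0×10³)(2.2⁴)/(8·29.0³·14) = 0.35161 N/mm
Parallel: k_eq = 4.0006 + 0.35161 = 4.3522 N/mm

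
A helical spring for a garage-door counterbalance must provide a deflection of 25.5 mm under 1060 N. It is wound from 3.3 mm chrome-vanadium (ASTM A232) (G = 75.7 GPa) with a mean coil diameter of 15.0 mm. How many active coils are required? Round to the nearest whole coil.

8

Required rate k = F/δ = 1060/25.5 = 41.569 N/mm
N_a = Gd⁴/(8D³k) = (75.7×10³ × 3.3⁴)/(8 × 15.0³ × 41.569)
    = 8.97742e+06 / 1.12235e+06 = 7.999 → 8 coils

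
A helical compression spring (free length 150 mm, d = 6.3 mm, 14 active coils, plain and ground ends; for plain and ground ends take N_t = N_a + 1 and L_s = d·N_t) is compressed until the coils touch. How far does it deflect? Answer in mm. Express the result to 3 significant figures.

55.5 mm

N_t = 15; L_s = 6.3·15 = 94.5 mm
δ_solid = L₀ − L_s = 150 − 94.5 = 55.5 mm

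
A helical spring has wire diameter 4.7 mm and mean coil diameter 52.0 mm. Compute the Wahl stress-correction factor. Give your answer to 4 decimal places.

C = D/d = 52.0/4.7 = 11.0638
K_W = (4C−1)/(4C−4) + 0.615/C = 43.255/40.255 + 0.0556 = 1.1301

1.1301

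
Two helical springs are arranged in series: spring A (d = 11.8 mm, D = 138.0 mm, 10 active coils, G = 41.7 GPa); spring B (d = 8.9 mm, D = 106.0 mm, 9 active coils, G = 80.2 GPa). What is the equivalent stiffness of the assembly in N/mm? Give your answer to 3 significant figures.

k_A = Gd⁴/(8D³N_a) = (41.7×10³)(11.8⁴)/(8·138.0³·10) = 3.8454 N/mm
k_B = Gd⁴/(8D³N_a) = (80.2×10³)(8.9⁴)/(8·106.0³·9) = 5.8679 N/mm
Series: 1/k_eq = 1/3.8454 + 1/5.8679 = 0.43047; k_eq = 2.323 N/mm

2.32 N/mm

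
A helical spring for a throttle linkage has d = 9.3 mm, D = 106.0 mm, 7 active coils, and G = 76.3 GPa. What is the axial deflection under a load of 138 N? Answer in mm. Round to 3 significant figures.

k = Gd⁴/(8D³N_a) = (76.3×10³)(9.3⁴)/(8·106.0³·7) = 8.5576 N/mm
δ = F/k = 138 / 8.5576 = 16.126 mm

16.1 mm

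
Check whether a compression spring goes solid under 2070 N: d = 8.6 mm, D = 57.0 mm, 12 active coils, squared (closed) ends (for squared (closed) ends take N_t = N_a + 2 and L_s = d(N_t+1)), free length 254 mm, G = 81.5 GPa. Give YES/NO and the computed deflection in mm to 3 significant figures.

k = Gd⁴/(8D³N_a) = (81.5×10³)(8.6⁴)/(8·57.0³·12) = 25.076 N/mm
N_t = 14; L_s = 8.6·15 = 129 mm; δ_solid = L₀ − L_s = 254 − 129 = 125 mm
δ = F/k = 2070/25.076 = 82.55 mm
δ < δ_solid → spring does not go solid

NO, δ = 82.5 mm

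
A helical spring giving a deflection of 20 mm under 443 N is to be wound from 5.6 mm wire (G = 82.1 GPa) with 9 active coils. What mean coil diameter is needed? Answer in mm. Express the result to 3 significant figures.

37.0 mm

Required rate k = F/δ = 443/20 = 22.15 N/mm
D = (Gd⁴/(8N_a·k))^(1/3) = (82.1×10³·5.6⁴/(8·9·22.15))^(1/3)
  = (50627.8)^(1/3) = 36.9939 mm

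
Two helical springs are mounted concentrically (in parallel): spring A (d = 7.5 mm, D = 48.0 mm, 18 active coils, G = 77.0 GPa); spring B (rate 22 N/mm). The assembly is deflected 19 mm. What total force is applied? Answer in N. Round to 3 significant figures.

k_A = Gd⁴/(8D³N_a) = (77.0×10³)(7.5⁴)/(8·48.0³·18) = 15.299 N/mm
Parallel: k_eq = 15.299 + 22 = 37.299 N/mm
F = k_eq·δ = 37.299·19 = 708.67 N

709 N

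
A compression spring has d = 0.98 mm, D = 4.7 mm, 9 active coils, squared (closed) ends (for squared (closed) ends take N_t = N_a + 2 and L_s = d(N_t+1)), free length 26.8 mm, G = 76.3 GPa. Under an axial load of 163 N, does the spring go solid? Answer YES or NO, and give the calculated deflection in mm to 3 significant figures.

YES, δ = 17.3 mm

k = Gd⁴/(8D³N_a) = (76.3×10³)(0.98⁴)/(8·4.7³·9) = 9.4146 N/mm
N_t = 11; L_s = 0.98·12 = 11.76 mm; δ_solid = L₀ − L_s = 26.8 − 11.76 = 15.04 mm
δ = F/k = 163/9.4146 = 17.313 mm
δ ≥ δ_solid → spring goes solid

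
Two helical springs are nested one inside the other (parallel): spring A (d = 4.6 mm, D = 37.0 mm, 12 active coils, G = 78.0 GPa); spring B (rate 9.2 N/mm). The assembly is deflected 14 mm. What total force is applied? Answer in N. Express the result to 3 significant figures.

229 N

k_A = Gd⁴/(8D³N_a) = (78.0×10³)(4.6⁴)/(8·37.0³·12) = 7.1821 N/mm
Parallel: k_eq = 7.1821 + 9.2 = 16.382 N/mm
F = k_eq·δ = 16.382·14 = 229.35 N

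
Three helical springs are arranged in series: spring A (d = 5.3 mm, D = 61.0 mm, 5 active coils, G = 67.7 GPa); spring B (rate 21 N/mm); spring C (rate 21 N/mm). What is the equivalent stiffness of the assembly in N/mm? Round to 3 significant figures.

k_A = Gd⁴/(8D³N_a) = (67.7×10³)(5.3⁴)/(8·61.0³·5) = 5.8836 N/mm
Series: 1/k_eq = 1/5.8836 + 1/21 + 1/21 = 0.2652; k_eq = 3.7707 N/mm

3.77 N/mm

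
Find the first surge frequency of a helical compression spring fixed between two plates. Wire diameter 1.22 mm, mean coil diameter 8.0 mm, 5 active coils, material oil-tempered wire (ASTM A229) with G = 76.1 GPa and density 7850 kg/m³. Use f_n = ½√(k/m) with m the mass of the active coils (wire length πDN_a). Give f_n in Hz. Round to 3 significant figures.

1340 Hz

k = Gd⁴/(8D³N_a) = (76.1×10³)(1.22⁴)/(8·8.0³·5) = 8.2318 N/mm = 8231.8 N/m
Wire length L = πDN_a = π·8.0·5 = 125.66 mm
m = ρ·(πd²/4)·L = 7850 × 1.169×10⁻⁶ m² × 0.12566 m = 0.0011532 kg
f_n = ½√(k/m) = 0.5·√(8231.8/0.0011532) = 0.5·√(7.1385e+06) = 1335.9 Hz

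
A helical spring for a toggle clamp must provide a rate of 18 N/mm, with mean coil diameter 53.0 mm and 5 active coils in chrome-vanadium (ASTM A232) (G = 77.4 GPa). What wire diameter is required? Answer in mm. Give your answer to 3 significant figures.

d = (8D³N_a·k / G)^(1/4) = (8·53.0³·5·18 / (77.4×10³))^0.25
  = (1384.9)^0.25 = 6.1004 mm

6.10 mm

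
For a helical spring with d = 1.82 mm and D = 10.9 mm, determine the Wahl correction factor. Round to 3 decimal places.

1.253

C = D/d = 10.9/1.82 = 5.9890
K_W = (4C−1)/(4C−4) + 0.615/C = 22.956/19.956 + 0.1027 = 1.2530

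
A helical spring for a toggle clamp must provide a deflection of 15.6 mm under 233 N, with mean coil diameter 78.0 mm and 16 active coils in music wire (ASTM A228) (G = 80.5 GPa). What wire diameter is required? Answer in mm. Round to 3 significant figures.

Required rate k = F/δ = 233/15.6 = 14.936 N/mm
d = (8D³N_a·k / G)^(1/4) = (8·78.0³·16·14.936 / (80.5×10³))^0.25
  = (11270)^0.25 = 10.3034 mm

10.3 mm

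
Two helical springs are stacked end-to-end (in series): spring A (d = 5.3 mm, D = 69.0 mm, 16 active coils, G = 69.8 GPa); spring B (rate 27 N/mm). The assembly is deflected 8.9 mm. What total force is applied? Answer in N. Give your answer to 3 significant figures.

k_A = Gd⁴/(8D³N_a) = (69.8×10³)(5.3⁴)/(8·69.0³·16) = 1.3098 N/mm
Series: 1/k_eq = 1/1.3098 + 1/27 = 0.80052; k_eq = 1.2492 N/mm
F = k_eq·δ = 1.2492·8.9 = 11.118 N

11.1 N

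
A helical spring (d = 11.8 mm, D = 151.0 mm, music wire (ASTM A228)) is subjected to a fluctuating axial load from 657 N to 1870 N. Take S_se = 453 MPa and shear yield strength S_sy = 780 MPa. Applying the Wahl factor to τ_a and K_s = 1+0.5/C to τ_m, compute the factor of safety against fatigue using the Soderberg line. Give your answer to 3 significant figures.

1.35

C = D/d = 151.0/11.8 = 12.7966; K_W = (4C−1)/(4C−4)+0.615/C = 1.1116; K_s = 1+0.5/C = 1.0391
F_a = (F_max−F_min)/2 = 606.5 N; F_m = (F_max+F_min)/2 = 1263.5 N
τ_a = K_W·8F_aD/(πd³) = 1.1116 × 141.94 = 157.78 MPa
τ_m = K_s·8F_mD/(πd³) = 1.0391 × 295.7 = 307.25 MPa
Soderberg: 1/n_f = τ_a/S_se + τ_m/S_sy = 157.78/453 + 307.25/780 = 0.34831 + 0.39391 = 0.74222
n_f = 1/0.74222 = 1.347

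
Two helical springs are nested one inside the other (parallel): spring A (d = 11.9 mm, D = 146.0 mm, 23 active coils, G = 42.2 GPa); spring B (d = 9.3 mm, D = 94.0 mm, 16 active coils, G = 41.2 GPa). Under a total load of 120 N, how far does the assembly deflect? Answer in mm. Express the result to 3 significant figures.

k_A = Gd⁴/(8D³N_a) = (42.2×10³)(11.9⁴)/(8·146.0³·23) = 1.4778 N/mm
k_B = Gd⁴/(8D³N_a) = (41.2×10³)(9.3⁴)/(8·94.0³·16) = 2.8989 N/mm
Parallel: k_eq = 1.4778 + 2.8989 = 4.3767 N/mm
δ = F/k_eq = 120/4.3767 = 27.418 mm

27.4 mm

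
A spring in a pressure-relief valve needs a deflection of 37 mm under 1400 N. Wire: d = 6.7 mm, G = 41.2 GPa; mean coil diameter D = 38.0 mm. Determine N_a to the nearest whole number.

Required rate k = F/δ = 1400/37 = 37.838 N/mm
N_a = Gd⁴/(8D³k) = (41.2×10³ × 6.7⁴)/(8 × 38.0³ × 37.838)
    = 8.30226e+07 / 1.66099e+07 = 4.998 → 5 coils

5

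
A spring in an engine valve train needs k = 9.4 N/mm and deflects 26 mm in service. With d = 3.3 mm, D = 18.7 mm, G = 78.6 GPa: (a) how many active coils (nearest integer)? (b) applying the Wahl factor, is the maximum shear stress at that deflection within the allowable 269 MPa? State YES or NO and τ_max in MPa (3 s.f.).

(a) 19 coils; (b) NO, τ_max = 410 MPa

N_a = Gd⁴/(8D³k) = (78.6×10³)(3.3⁴)/(8·18.7³·9.4) = 18.96 → N_a = 19
Actual rate k = Gd⁴/(8D³·19) = 9.378 N/mm
Working load F = kδ = 9.378·26 = 243.83 N
C = 18.7/3.3 = 5.6667; K_W = (4C−1)/(4C−4)+0.615/C = 1.2692
τ_max = K_W·8FD/(πd³) = 1.2692·323.09 = 410.08 MPa
τ_max > 269 MPa → exceeds allowable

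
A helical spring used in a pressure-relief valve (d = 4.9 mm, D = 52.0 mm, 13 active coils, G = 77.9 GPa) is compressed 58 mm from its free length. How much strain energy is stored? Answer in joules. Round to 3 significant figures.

k = Gd⁴/(8D³N_a) = (77.9×10³)(4.9⁴)/(8·52.0³·13) = 3.071 N/mm
U = ½kδ² = 0.5 × 3.071 × 58² = 5165.4 N·mm = 5.1654 J

5.17 J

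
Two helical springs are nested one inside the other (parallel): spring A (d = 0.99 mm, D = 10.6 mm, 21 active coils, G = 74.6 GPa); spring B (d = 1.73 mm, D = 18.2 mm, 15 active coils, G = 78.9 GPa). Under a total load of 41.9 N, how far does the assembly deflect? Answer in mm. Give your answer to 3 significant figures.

k_A = Gd⁴/(8D³N_a) = (74.6×10³)(0.99⁴)/(8·10.6³·21) = 0.35814 N/mm
k_B = Gd⁴/(8D³N_a) = (78.9×10³)(1.73⁴)/(8·18.2³·15) = 0.97694 N/mm
Parallel: k_eq = 0.35814 + 0.97694 = 1.3351 N/mm
δ = F/k_eq = 41.9/1.3351 = 31.384 mm

31.4 mm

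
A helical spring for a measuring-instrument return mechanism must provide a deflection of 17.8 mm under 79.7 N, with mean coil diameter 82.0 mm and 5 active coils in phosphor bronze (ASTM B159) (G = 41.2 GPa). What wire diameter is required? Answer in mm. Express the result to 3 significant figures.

Required rate k = F/δ = 79.7/17.8 = 4.4775 N/mm
d = (8D³N_a·k / G)^(1/4) = (8·82.0³·5·4.4775 / (41.2×10³))^0.25
  = (2396.9)^0.25 = 6.9970 mm

7.00 mm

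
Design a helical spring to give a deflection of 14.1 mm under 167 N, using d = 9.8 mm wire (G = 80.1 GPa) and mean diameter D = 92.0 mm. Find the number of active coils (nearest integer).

Required rate k = F/δ = 167/14.1 = 11.844 N/mm
N_a = Gd⁴/(8D³k) = (80.1×10³ × 9.8⁴)/(8 × 92.0³ × 11.844)
    = 7.38817e+08 / 7.37821e+07 = 10.01 → 10 coils

10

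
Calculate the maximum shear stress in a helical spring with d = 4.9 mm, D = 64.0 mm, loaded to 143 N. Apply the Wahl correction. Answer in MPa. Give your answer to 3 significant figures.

220 MPa

Spring index C = D/d = 64.0/4.9 = 13.0612
K_W = (4C−1)/(4C−4) + 0.615/C = 51.245/48.245 + 0.0471 = 1.1093
τ₀ = 8FD/(πd³) = 8·143·64.0/(π·4.9³) = 73216/369.61 = 198.09 MPa
τ_max = K·τ₀ = 1.1093 × 198.09 = 219.74 MPa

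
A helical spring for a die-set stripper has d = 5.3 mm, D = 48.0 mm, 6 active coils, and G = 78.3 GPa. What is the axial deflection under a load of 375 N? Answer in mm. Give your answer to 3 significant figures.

32.2 mm

k = Gd⁴/(8D³N_a) = (78.3×10³)(5.3⁴)/(8·48.0³·6) = 11.639 N/mm
δ = F/k = 375 / 11.639 = 32.22 mm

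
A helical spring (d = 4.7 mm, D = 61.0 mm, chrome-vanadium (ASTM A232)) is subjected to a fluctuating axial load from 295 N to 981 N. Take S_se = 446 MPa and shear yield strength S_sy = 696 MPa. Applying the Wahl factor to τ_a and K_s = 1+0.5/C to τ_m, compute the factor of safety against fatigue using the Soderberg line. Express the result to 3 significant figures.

C = D/d = 61.0/4.7 = 12.9787; K_W = (4C−1)/(4C−4)+0.615/C = 1.1100; K_s = 1+0.5/C = 1.0385
F_a = (F_max−F_min)/2 = 343 N; F_m = (F_max+F_min)/2 = 638 N
τ_a = K_W·8F_aD/(πd³) = 1.1100 × 513.18 = 569.63 MPa
τ_m = K_s·8F_mD/(πd³) = 1.0385 × 954.55 = 991.32 MPa
Soderberg: 1/n_f = τ_a/S_se + τ_m/S_sy = 569.63/446 + 991.32/696 = 1.27719 + 1.42431 = 2.7015
n_f = 1/2.7015 = 0.3702

0.370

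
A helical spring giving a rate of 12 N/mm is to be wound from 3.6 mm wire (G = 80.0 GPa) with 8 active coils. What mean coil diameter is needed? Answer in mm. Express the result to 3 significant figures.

D = (Gd⁴/(8N_a·k))^(1/3) = (80.0×10³·3.6⁴/(8·8·12))^(1/3)
  = (17496)^(1/3) = 25.9605 mm

26.0 mm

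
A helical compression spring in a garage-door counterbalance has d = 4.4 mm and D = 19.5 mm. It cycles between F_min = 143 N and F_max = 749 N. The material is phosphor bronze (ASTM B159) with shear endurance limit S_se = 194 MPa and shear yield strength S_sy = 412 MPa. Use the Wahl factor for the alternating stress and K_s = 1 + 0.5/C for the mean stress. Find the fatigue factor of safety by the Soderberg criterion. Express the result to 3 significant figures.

0.516

C = D/d = 19.5/4.4 = 4.4318; K_W = (4C−1)/(4C−4)+0.615/C = 1.3573; K_s = 1+0.5/C = 1.1128
F_a = (F_max−F_min)/2 = 303 N; F_m = (F_max+F_min)/2 = 446 N
τ_a = K_W·8F_aD/(πd³) = 1.3573 × 176.63 = 239.74 MPa
τ_m = K_s·8F_mD/(πd³) = 1.1128 × 259.99 = 289.32 MPa
Soderberg: 1/n_f = τ_a/S_se + τ_m/S_sy = 239.74/194 + 289.32/412 = 1.23577 + 0.70223 = 1.938
n_f = 1/1.938 = 0.516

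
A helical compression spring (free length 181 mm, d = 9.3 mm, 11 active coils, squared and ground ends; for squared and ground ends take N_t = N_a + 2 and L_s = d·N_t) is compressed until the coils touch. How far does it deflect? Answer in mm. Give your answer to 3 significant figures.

60.1 mm

N_t = 13; L_s = 9.3·13 = 120.9 mm
δ_solid = L₀ − L_s = 181 − 120.9 = 60.1 mm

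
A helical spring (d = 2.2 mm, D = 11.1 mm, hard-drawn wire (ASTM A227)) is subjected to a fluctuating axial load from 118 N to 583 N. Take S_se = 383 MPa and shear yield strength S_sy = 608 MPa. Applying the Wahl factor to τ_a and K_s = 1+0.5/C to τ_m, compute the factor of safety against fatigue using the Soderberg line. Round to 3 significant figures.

C = D/d = 11.1/2.2 = 5.0455; K_W = (4C−1)/(4C−4)+0.615/C = 1.3073; K_s = 1+0.5/C = 1.0991
F_a = (F_max−F_min)/2 = 232.5 N; F_m = (F_max+F_min)/2 = 350.5 N
τ_a = K_W·8F_aD/(πd³) = 1.3073 × 617.19 = 806.84 MPa
τ_m = K_s·8F_mD/(πd³) = 1.0991 × 930.43 = 1022.6 MPa
Soderberg: 1/n_f = τ_a/S_se + τ_m/S_sy = 806.84/383 + 1022.6/608 = 2.10664 + 1.68196 = 3.7886
n_f = 1/3.7886 = 0.2639

0.264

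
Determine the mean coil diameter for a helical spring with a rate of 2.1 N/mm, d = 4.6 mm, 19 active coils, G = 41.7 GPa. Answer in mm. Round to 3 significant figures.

38.8 mm

D = (Gd⁴/(8N_a·k))^(1/3) = (41.7×10³·4.6⁴/(8·19·2.1))^(1/3)
  = (58493.1)^(1/3) = 38.8181 mm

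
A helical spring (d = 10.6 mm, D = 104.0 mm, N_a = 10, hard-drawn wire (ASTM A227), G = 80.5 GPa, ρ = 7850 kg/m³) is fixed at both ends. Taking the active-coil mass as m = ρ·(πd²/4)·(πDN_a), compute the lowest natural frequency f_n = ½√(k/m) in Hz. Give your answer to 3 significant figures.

35.3 Hz

k = Gd⁴/(8D³N_a) = (80.5×10³)(10.6⁴)/(8·104.0³·10) = 11.294 N/mm = 11294 N/m
Wire length L = πDN_a = π·104.0·10 = 3267.3 mm
m = ρ·(πd²/4)·L = 7850 × 88.247×10⁻⁶ m² × 3.2673 m = 2.2634 kg
f_n = ½√(k/m) = 0.5·√(11294/2.2634) = 0.5·√(4989.7) = 35.319 Hz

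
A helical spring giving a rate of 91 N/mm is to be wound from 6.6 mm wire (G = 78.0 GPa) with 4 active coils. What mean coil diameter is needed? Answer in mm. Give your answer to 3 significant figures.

D = (Gd⁴/(8N_a·k))^(1/3) = (78.0×10³·6.6⁴/(8·4·91))^(1/3)
  = (50825.2)^(1/3) = 37.0419 mm

37.0 mm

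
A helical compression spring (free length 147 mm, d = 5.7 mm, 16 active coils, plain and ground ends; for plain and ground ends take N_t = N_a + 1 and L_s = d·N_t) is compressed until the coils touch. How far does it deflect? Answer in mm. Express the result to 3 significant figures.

50.1 mm

N_t = 17; L_s = 5.7·17 = 96.9 mm
δ_solid = L₀ − L_s = 147 − 96.9 = 50.1 mm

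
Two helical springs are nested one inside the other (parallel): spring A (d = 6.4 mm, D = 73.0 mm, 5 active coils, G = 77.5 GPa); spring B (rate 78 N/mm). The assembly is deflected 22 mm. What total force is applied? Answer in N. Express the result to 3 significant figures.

1900 N

k_A = Gd⁴/(8D³N_a) = (77.5×10³)(6.4⁴)/(8·73.0³·5) = 8.3559 N/mm
Parallel: k_eq = 8.3559 + 78 = 86.356 N/mm
F = k_eq·δ = 86.356·22 = 1899.8 N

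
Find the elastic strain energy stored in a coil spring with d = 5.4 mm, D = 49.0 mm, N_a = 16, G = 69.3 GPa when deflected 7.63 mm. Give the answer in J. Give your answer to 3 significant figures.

0.114 J

k = Gd⁴/(8D³N_a) = (69.3×10³)(5.4⁴)/(8·49.0³·16) = 3.913 N/mm
U = ½kδ² = 0.5 × 3.913 × 7.63² = 113.9 N·mm = 0.1139 J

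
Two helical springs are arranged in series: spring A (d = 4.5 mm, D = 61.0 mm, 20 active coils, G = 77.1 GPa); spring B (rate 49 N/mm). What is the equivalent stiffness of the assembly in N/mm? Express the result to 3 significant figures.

k_A = Gd⁴/(8D³N_a) = (77.1×10³)(4.5⁴)/(8·61.0³·20) = 0.87055 N/mm
Series: 1/k_eq = 1/0.87055 + 1/49 = 1.1691; k_eq = 0.85536 N/mm

0.855 N/mm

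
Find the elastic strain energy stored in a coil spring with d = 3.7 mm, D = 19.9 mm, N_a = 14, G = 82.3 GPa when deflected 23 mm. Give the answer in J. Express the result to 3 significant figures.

k = Gd⁴/(8D³N_a) = (82.3×10³)(3.7⁴)/(8·19.9³·14) = 17.475 N/mm
U = ½kδ² = 0.5 × 17.475 × 23² = 4622.3 N·mm = 4.6223 J

4.62 J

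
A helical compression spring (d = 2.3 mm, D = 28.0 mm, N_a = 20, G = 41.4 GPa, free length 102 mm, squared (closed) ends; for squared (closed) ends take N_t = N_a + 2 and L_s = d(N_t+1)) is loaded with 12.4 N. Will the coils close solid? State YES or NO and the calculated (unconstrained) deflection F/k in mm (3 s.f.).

NO, δ = 37.6 mm

k = Gd⁴/(8D³N_a) = (41.4×10³)(2.3⁴)/(8·28.0³·20) = 0.32985 N/mm
N_t = 22; L_s = 2.3·23 = 52.9 mm; δ_solid = L₀ − L_s = 102 − 52.9 = 49.1 mm
δ = F/k = 12.4/0.32985 = 37.593 mm
δ < δ_solid → spring does not go solid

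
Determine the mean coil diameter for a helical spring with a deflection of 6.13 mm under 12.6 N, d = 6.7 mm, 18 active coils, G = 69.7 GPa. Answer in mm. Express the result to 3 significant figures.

Required rate k = F/δ = 12.6/6.13 = 2.0555 N/mm
D = (Gd⁴/(8N_a·k))^(1/3) = (69.7×10³·6.7⁴/(8·18·2.0555))^(1/3)
  = (474525)^(1/3) = 77.9985 mm

78.0 mm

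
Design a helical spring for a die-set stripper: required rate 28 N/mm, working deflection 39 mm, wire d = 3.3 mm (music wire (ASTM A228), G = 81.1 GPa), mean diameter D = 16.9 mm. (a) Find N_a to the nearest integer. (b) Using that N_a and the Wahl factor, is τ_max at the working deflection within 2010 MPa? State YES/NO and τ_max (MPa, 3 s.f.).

N_a = Gd⁴/(8D³k) = (81.1×10³)(3.3⁴)/(8·16.9³·28) = 8.895 → N_a = 9
Actual rate k = Gd⁴/(8D³·9) = 27.675 N/mm
Working load F = kδ = 27.675·39 = 1079.3 N
C = 16.9/3.3 = 5.1212; K_W = (4C−1)/(4C−4)+0.615/C = 1.3021
τ_max = K_W·8FD/(πd³) = 1.3021·1292.5 = 1682.9 MPa
τ_max ≤ 2010 MPa → acceptable

(a) 9 coils; (b) YES, τ_max = 1680 MPa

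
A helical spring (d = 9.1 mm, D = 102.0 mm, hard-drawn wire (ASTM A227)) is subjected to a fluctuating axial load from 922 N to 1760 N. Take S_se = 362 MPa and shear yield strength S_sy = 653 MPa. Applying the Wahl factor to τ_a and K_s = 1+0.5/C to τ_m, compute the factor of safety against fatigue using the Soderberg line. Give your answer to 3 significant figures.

0.841

C = D/d = 102.0/9.1 = 11.2088; K_W = (4C−1)/(4C−4)+0.615/C = 1.1283; K_s = 1+0.5/C = 1.0446
F_a = (F_max−F_min)/2 = 419 N; F_m = (F_max+F_min)/2 = 1341 N
τ_a = K_W·8F_aD/(πd³) = 1.1283 × 144.42 = 162.96 MPa
τ_m = K_s·8F_mD/(πd³) = 1.0446 × 462.22 = 482.83 MPa
Soderberg: 1/n_f = τ_a/S_se + τ_m/S_sy = 162.96/362 + 482.83/653 = 0.45015 + 0.73941 = 1.1896
n_f = 1/1.1896 = 0.8406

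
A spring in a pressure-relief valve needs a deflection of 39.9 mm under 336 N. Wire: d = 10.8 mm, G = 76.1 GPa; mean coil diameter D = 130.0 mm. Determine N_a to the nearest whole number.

7

Required rate k = F/δ = 336/39.9 = 8.4211 N/mm
N_a = Gd⁴/(8D³k) = (76.1×10³ × 10.8⁴)/(8 × 130.0³ × 8.4211)
    = 1.03533e+09 / 1.48008e+08 = 6.995 → 7 coils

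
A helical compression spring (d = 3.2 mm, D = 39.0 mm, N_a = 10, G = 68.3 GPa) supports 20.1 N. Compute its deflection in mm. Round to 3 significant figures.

k = Gd⁴/(8D³N_a) = (68.3×10³)(3.2⁴)/(8·39.0³·10) = 1.5092 N/mm
δ = F/k = 20.1 / 1.5092 = 13.319 mm

13.3 mm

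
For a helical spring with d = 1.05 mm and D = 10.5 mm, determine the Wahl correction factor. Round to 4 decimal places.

1.1448

C = D/d = 10.5/1.05 = 10.0000
K_W = (4C−1)/(4C−4) + 0.615/C = 39.000/36.000 + 0.0615 = 1.1448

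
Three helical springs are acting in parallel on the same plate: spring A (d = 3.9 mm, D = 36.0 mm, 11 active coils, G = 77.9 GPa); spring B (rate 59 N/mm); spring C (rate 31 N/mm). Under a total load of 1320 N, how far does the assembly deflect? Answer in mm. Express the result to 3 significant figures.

k_A = Gd⁴/(8D³N_a) = (77.9×10³)(3.9⁴)/(8·36.0³·11) = 4.3894 N/mm
Parallel: k_eq = 4.3894 + 59 + 31 = 94.389 N/mm
δ = F/k_eq = 1320/94.389 = 13.985 mm

14.0 mm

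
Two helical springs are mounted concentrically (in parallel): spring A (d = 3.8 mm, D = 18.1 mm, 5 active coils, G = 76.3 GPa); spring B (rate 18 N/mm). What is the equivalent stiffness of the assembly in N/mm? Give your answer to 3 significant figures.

85.1 N/mm

k_A = Gd⁴/(8D³N_a) = (76.3×10³)(3.8⁴)/(8·18.1³·5) = 67.075 N/mm
Parallel: k_eq = 67.075 + 18 = 85.075 N/mm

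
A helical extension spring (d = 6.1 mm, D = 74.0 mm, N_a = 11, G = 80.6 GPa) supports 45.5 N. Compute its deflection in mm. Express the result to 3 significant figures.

k = Gd⁴/(8D³N_a) = (80.6×10³)(6.1⁴)/(8·74.0³·11) = 3.1295 N/mm
δ = F/k = 45.5 / 3.1295 = 14.539 mm

14.5 mm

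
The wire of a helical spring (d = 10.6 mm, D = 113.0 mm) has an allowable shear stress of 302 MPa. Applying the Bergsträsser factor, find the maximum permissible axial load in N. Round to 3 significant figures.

1110 N

C = D/d = 113.0/10.6 = 10.6604
K_B = (4C+2)/(4C−3) = 44.642/39.642 = 1.1261
τ_max = K·8FD/(πd³) → F_max = τ_allow·πd³/(8DK)
F_max = 302·π·10.6³/(8·113.0·1.1261) = 1.13e+06/1018 = 1110 N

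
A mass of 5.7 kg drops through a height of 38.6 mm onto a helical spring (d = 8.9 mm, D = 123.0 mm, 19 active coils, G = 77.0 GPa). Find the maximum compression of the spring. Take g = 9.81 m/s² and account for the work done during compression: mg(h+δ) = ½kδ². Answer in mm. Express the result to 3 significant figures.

92.7 mm

k = Gd⁴/(8D³N_a) = (77.0×10³)(8.9⁴)/(8·123.0³·19) = 1.708 N/mm
W = mg = 5.7 × 9.81 = 55.917 N
½kδ² − Wδ − Wh = 0 → δ = (W + √(W² + 2kWh))/k
δ = (55.917 + √(3126.7 + 7373.15))/1.708 = (55.917 + 102.47)/1.708 = 92.731 mm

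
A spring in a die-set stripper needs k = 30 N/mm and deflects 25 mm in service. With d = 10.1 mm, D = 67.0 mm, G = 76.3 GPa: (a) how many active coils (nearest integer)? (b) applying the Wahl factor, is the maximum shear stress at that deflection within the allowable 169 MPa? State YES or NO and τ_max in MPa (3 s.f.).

(a) 11 coils; (b) YES, τ_max = 152 MPa

N_a = Gd⁴/(8D³k) = (76.3×10³)(10.1⁴)/(8·67.0³·30) = 11 → N_a = 11
Actual rate k = Gd⁴/(8D³·11) = 29.999 N/mm
Working load F = kδ = 29.999·25 = 749.97 N
C = 67.0/10.1 = 6.6337; K_W = (4C−1)/(4C−4)+0.615/C = 1.2258
τ_max = K_W·8FD/(πd³) = 1.2258·124.19 = 152.24 MPa
τ_max ≤ 169 MPa → acceptable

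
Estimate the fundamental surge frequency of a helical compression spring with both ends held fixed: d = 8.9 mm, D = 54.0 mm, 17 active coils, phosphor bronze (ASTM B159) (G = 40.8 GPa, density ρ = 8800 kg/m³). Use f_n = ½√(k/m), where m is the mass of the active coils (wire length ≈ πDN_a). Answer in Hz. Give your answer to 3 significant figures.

43.5 Hz

k = Gd⁴/(8D³N_a) = (40.8×10³)(8.9⁴)/(8·54.0³·17) = 11.954 N/mm = 11954 N/m
Wire length L = πDN_a = π·54.0·17 = 2884 mm
m = ρ·(πd²/4)·L = 8800 × 62.211×10⁻⁶ m² × 2.884 m = 1.5789 kg
f_n = ½√(k/m) = 0.5·√(11954/1.5789) = 0.5·√(7571) = 43.506 Hz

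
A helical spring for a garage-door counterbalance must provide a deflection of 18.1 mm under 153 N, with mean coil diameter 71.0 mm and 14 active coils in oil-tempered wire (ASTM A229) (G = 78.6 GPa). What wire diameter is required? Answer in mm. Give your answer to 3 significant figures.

Required rate k = F/δ = 153/18.1 = 8.453 N/mm
d = (8D³N_a·k / G)^(1/4) = (8·71.0³·14·8.453 / (78.6×10³))^0.25
  = (4311.1)^0.25 = 8.1030 mm

8.10 mm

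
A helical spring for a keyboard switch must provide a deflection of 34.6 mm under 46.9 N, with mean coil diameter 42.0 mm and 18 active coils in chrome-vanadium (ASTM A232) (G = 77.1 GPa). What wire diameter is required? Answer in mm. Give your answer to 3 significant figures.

3.70 mm

Required rate k = F/δ = 46.9/34.6 = 1.3555 N/mm
d = (8D³N_a·k / G)^(1/4) = (8·42.0³·18·1.3555 / (77.1×10³))^0.25
  = (187.57)^0.25 = 3.7007 mm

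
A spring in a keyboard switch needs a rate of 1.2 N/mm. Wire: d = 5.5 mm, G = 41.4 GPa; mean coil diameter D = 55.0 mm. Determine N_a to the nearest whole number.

N_a = Gd⁴/(8D³k) = (41.4×10³ × 5.5⁴)/(8 × 55.0³ × 1.2)
    = 3.78836e+07 / 1.5972e+06 = 23.72 → 24 coils

24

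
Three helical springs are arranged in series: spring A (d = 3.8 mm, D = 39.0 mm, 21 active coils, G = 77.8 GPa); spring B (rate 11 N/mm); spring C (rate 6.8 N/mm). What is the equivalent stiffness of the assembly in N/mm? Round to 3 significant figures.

1.17 N/mm

k_A = Gd⁴/(8D³N_a) = (77.8×10³)(3.8⁴)/(8·39.0³·21) = 1.6278 N/mm
Series: 1/k_eq = 1/1.6278 + 1/11 + 1/6.8 = 0.85228; k_eq = 1.1733 N/mm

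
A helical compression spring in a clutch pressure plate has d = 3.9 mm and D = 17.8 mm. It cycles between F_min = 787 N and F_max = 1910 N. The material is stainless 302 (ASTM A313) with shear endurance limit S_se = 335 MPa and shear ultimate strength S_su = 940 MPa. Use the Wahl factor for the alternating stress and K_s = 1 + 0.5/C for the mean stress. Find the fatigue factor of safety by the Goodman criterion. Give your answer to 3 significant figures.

0.340

C = D/d = 17.8/3.9 = 4.5641; K_W = (4C−1)/(4C−4)+0.615/C = 1.3452; K_s = 1+0.5/C = 1.1096
F_a = (F_max−F_min)/2 = 561.5 N; F_m = (F_max+F_min)/2 = 1348.5 N
τ_a = K_W·8F_aD/(πd³) = 1.3452 × 429.06 = 577.16 MPa
τ_m = K_s·8F_mD/(πd³) = 1.1096 × 1030.4 = 1143.3 MPa
Goodman: 1/n_f = τ_a/S_se + τ_m/S_su = 577.16/335 + 1143.3/940 = 1.72287 + 1.21629 = 2.9392
n_f = 1/2.9392 = 0.3402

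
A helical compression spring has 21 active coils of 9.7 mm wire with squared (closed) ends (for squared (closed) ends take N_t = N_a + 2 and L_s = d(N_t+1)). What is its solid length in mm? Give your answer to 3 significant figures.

squared (closed) ends: N_t = N_a + 2 = 21 + 2 = 23
L_s = d·(N_t+1) = 9.7 × 24 = 232.8 mm

233 mm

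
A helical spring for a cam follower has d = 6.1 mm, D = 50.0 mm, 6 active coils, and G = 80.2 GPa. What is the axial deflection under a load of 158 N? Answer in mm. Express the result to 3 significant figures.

8.54 mm

k = Gd⁴/(8D³N_a) = (80.2×10³)(6.1⁴)/(8·50.0³·6) = 18.507 N/mm
δ = F/k = 158 / 18.507 = 8.5372 mm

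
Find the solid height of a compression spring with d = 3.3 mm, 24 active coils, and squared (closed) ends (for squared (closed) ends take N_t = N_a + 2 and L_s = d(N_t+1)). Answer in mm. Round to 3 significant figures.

89.1 mm

squared (closed) ends: N_t = N_a + 2 = 24 + 2 = 26
L_s = d·(N_t+1) = 3.3 × 27 = 89.1 mm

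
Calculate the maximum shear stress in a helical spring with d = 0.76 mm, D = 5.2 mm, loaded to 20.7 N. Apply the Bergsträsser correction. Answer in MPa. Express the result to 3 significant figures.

753 MPa

Spring index C = D/d = 5.2/0.76 = 6.8421
K_B = (4C+2)/(4C−3) = 29.368/24.368 = 1.2052
τ₀ = 8FD/(πd³) = 8·20.7·5.2/(π·0.76³) = 861.12/1.3791 = 624.41 MPa
τ_max = K·τ₀ = 1.2052 × 624.41 = 752.53 MPa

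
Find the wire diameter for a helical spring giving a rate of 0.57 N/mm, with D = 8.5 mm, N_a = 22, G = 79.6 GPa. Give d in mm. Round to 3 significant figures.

d = (8D³N_a·k / G)^(1/4) = (8·8.5³·22·0.57 / (79.6×10³))^0.25
  = (0.77398)^0.25 = 0.9380 mm

0.938 mm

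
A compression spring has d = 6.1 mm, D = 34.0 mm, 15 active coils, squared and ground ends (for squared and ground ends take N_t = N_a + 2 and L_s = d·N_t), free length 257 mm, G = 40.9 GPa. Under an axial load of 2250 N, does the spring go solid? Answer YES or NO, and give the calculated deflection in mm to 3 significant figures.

k = Gd⁴/(8D³N_a) = (40.9×10³)(6.1⁴)/(8·34.0³·15) = 12.007 N/mm
N_t = 17; L_s = 6.1·17 = 103.7 mm; δ_solid = L₀ − L_s = 257 − 103.7 = 153.3 mm
δ = F/k = 2250/12.007 = 187.39 mm
δ ≥ δ_solid → spring goes solid

YES, δ = 187 mm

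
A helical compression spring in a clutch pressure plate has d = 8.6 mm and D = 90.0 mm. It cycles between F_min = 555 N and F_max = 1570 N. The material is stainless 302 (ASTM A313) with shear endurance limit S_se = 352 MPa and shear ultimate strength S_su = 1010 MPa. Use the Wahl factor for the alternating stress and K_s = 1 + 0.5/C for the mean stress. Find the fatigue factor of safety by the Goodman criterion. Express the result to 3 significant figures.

1.01

C = D/d = 90.0/8.6 = 10.4651; K_W = (4C−1)/(4C−4)+0.615/C = 1.1380; K_s = 1+0.5/C = 1.0478
F_a = (F_max−F_min)/2 = 507.5 N; F_m = (F_max+F_min)/2 = 1062.5 N
τ_a = K_W·8F_aD/(πd³) = 1.1380 × 182.86 = 208.1 MPa
τ_m = K_s·8F_mD/(πd³) = 1.0478 × 382.84 = 401.13 MPa
Goodman: 1/n_f = τ_a/S_se + τ_m/S_su = 208.1/352 + 401.13/1010 = 0.59119 + 0.39716 = 0.98835
n_f = 1/0.98835 = 1.012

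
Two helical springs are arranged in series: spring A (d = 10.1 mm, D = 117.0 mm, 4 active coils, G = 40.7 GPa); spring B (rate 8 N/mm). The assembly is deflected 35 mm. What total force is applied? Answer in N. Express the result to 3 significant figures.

k_A = Gd⁴/(8D³N_a) = (40.7×10³)(10.1⁴)/(8·117.0³·4) = 8.2637 N/mm
Series: 1/k_eq = 1/8.2637 + 1/8 = 0.24601; k_eq = 4.0648 N/mm
F = k_eq·δ = 4.0648·35 = 142.27 N

142 N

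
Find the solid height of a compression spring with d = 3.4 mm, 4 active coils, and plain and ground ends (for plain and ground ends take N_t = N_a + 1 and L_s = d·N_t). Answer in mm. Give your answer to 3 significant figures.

17.0 mm

plain and ground ends: N_t = N_a + 1 = 4 + 1 = 5
L_s = d·N_t = 3.4 × 5 = 17 mm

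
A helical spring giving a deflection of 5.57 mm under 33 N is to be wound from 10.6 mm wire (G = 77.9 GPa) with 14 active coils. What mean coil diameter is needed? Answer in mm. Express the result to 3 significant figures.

Required rate k = F/δ = 33/5.57 = 5.9246 N/mm
D = (Gd⁴/(8N_a·k))^(1/3) = (77.9×10³·10.6⁴/(8·14·5.9246))^(1/3)
  = (1.48212e+06)^(1/3) = 114.0148 mm

114 mm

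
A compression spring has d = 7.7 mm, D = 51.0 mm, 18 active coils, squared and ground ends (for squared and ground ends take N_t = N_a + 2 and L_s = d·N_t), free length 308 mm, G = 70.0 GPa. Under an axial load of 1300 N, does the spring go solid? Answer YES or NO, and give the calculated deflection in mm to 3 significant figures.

k = Gd⁴/(8D³N_a) = (70.0×10³)(7.7⁴)/(8·51.0³·18) = 12.882 N/mm
N_t = 20; L_s = 7.7·20 = 154 mm; δ_solid = L₀ − L_s = 308 − 154 = 154 mm
δ = F/k = 1300/12.882 = 100.91 mm
δ < δ_solid → spring does not go solid

NO, δ = 101 mm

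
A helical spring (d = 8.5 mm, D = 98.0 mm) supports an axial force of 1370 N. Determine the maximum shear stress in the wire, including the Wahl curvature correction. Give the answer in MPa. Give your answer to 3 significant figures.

Spring index C = D/d = 98.0/8.5 = 11.5294
K_W = (4C−1)/(4C−4) + 0.615/C = 45.118/42.118 + 0.0533 = 1.1246
τ₀ = 8FD/(πd³) = 8·1370·98.0/(π·8.5³) = 1.07408e+06/1929.3 = 556.71 MPa
τ_max = K·τ₀ = 1.1246 × 556.71 = 626.06 MPa

626 MPa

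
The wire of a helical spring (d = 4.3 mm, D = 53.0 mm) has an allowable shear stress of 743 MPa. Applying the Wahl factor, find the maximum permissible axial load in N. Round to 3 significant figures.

C = D/d = 53.0/4.3 = 12.3256
K_W = (4C−1)/(4C−4) + 0.615/C = 48.302/45.302 + 0.0499 = 1.1161
τ_max = K·8FD/(πd³) → F_max = τ_allow·πd³/(8DK)
F_max = 743·π·4.3³/(8·53.0·1.1161) = 1.8559e+05/473.23 = 392.16 N

392 N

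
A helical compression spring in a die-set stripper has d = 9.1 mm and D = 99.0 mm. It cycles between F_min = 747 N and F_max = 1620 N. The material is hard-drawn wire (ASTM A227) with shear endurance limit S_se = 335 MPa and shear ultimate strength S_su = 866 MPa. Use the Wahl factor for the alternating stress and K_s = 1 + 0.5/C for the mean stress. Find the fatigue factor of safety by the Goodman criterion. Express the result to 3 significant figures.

1.03

C = D/d = 99.0/9.1 = 10.8791; K_W = (4C−1)/(4C−4)+0.615/C = 1.1324; K_s = 1+0.5/C = 1.0460
F_a = (F_max−F_min)/2 = 436.5 N; F_m = (F_max+F_min)/2 = 1183.5 N
τ_a = K_W·8F_aD/(πd³) = 1.1324 × 146.03 = 165.37 MPa
τ_m = K_s·8F_mD/(πd³) = 1.0460 × 395.93 = 414.13 MPa
Goodman: 1/n_f = τ_a/S_se + τ_m/S_su = 165.37/335 + 414.13/866 = 0.49364 + 0.47821 = 0.97185
n_f = 1/0.97185 = 1.029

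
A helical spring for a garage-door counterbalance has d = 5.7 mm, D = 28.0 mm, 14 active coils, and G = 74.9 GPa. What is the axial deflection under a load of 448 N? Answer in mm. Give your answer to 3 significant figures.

13.9 mm

k = Gd⁴/(8D³N_a) = (74.9×10³)(5.7⁴)/(8·28.0³·14) = 32.158 N/mm
δ = F/k = 448 / 32.158 = 13.931 mm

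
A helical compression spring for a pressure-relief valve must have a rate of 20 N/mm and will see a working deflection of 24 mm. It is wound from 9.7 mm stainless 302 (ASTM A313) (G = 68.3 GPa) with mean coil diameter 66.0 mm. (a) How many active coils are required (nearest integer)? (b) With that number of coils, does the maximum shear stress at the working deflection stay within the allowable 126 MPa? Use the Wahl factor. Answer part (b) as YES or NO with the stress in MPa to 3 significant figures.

(a) 13 coils; (b) YES, τ_max = 109 MPa

N_a = Gd⁴/(8D³k) = (68.3×10³)(9.7⁴)/(8·66.0³·20) = 13.14 → N_a = 13
Actual rate k = Gd⁴/(8D³·13) = 20.223 N/mm
Working load F = kδ = 20.223·24 = 485.35 N
C = 66.0/9.7 = 6.8041; K_W = (4C−1)/(4C−4)+0.615/C = 1.2196
τ_max = K_W·8FD/(πd³) = 1.2196·89.376 = 109 MPa
τ_max ≤ 126 MPa → acceptable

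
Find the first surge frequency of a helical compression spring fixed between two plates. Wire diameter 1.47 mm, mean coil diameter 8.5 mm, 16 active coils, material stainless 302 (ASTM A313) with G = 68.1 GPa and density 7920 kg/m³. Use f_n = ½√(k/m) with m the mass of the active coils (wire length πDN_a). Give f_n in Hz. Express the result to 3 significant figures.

420 Hz

k = Gd⁴/(8D³N_a) = (68.1×10³)(1.47⁴)/(8·8.5³·16) = 4.0453 N/mm = 4045.3 N/m
Wire length L = πDN_a = π·8.5·16 = 427.26 mm
m = ρ·(πd²/4)·L = 7920 × 1.6972×10⁻⁶ m² × 0.42726 m = 0.005743 kg
f_n = ½√(k/m) = 0.5·√(4045.3/0.005743) = 0.5·√(7.0439e+05) = 419.64 Hz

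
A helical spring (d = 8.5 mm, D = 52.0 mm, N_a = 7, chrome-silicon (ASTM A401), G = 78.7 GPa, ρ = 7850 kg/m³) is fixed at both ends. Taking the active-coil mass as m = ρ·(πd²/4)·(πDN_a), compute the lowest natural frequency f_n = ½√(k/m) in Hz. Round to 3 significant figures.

160 Hz

k = Gd⁴/(8D³N_a) = (78.7×10³)(8.5⁴)/(8·52.0³·7) = 52.174 N/mm = 52174 N/m
Wire length L = πDN_a = π·52.0·7 = 1143.5 mm
m = ρ·(πd²/4)·L = 7850 × 56.745×10⁻⁶ m² × 1.1435 m = 0.50939 kg
f_n = ½√(k/m) = 0.5·√(52174/0.50939) = 0.5·√(1.0242e+05) = 160.02 Hz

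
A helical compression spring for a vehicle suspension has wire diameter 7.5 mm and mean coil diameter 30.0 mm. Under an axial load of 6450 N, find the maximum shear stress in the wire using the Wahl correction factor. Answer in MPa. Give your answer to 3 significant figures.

Spring index C = D/d = 30.0/7.5 = 4.0000
K_W = (4C−1)/(4C−4) + 0.615/C = 15.000/12.000 + 0.1537 = 1.4038
τ₀ = 8FD/(πd³) = 8·6450·30.0/(π·7.5³) = 1.548e+06/1325.4 = 1168 MPa
τ_max = K·τ₀ = 1.4038 × 1168 = 1639.6 MPa

1640 MPa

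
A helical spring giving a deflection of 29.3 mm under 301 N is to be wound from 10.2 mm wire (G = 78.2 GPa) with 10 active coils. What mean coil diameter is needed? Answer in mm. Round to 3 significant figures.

101 mm

Required rate k = F/δ = 301/29.3 = 10.273 N/mm
D = (Gd⁴/(8N_a·k))^(1/3) = (78.2×10³·10.2⁴/(8·10·10.273))^(1/3)
  = (1.02996e+06)^(1/3) = 100.9887 mm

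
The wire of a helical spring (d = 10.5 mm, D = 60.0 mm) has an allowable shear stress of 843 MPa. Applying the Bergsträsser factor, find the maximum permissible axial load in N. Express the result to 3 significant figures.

C = D/d = 60.0/10.5 = 5.7143
K_B = (4C+2)/(4C−3) = 24.857/19.857 = 1.2518
τ_max = K·8FD/(πd³) → F_max = τ_allow·πd³/(8DK)
F_max = 843·π·10.5³/(8·60.0·1.2518) = 3.0658e+06/600.86 = 5102.3 N

5100 N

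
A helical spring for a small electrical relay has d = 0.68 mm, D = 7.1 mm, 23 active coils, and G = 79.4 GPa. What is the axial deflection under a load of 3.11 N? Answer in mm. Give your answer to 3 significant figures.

k = Gd⁴/(8D³N_a) = (79.4×10³)(0.68⁴)/(8·7.1³·23) = 0.25779 N/mm
δ = F/k = 3.11 / 0.25779 = 12.064 mm

12.1 mm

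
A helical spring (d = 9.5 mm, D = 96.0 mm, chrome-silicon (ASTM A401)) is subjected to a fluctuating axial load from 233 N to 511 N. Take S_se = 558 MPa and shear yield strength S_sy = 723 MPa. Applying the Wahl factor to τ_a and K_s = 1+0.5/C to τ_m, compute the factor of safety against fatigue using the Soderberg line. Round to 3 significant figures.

4.25

C = D/d = 96.0/9.5 = 10.1053; K_W = (4C−1)/(4C−4)+0.615/C = 1.1432; K_s = 1+0.5/C = 1.0495
F_a = (F_max−F_min)/2 = 139 N; F_m = (F_max+F_min)/2 = 372 N
τ_a = K_W·8F_aD/(πd³) = 1.1432 × 39.633 = 45.309 MPa
τ_m = K_s·8F_mD/(πd³) = 1.0495 × 106.07 = 111.32 MPa
Soderberg: 1/n_f = τ_a/S_se + τ_m/S_sy = 45.309/558 + 111.32/723 = 0.08120 + 0.15396 = 0.23516
n_f = 1/0.23516 = 4.252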